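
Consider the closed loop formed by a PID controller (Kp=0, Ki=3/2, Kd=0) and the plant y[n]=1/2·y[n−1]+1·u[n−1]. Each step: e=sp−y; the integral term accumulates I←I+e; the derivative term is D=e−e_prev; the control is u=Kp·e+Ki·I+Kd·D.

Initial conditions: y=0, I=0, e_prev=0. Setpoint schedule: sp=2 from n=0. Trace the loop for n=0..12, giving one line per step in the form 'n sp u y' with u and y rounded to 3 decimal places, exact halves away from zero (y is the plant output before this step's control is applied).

(exact arithmetic carried between steps; '≈' marks a value shown rounded to 6 d.p. or computed from one; I and e_prev carry over from the previous line; the table rounds u and y to 3 d.p., halves away from zero)
n=0: y=0, sp=2, e=sp−y=2; I=2, D=e−e_prev=2; u=0·2+3/2·2+0·2=3; next y=1/2·0+1·3=3
n=1: y=3, sp=2, e=sp−y=-1; I=1, D=e−e_prev=-3; u=0·(-1)+3/2·1+0·(-3)=1.5; next y=1/2·3+1·1.5=3
n=2: y=3, sp=2, e=sp−y=-1; I=0, D=e−e_prev=0; u=0·(-1)+3/2·0+0·0=0; next y=1/2·3+1·0=1.5
n=3: y=1.5, sp=2, e=sp−y=0.5; I=0.5, D=e−e_prev=1.5; u=0·0.5+3/2·0.5+0·1.5=0.75; next y=1/2·1.5+1·0.75=1.5
n=4: y=1.5, sp=2, e=sp−y=0.5; I=1, D=e−e_prev=0; u=0·0.5+3/2·1+0·0=1.5; next y=1/2·1.5+1·1.5=2.25
n=5: y=2.25, sp=2, e=sp−y=-0.25; I=0.75, D=e−e_prev=-0.75; u=0·(-0.25)+3/2·0.75+0·(-0.75)=1.125; next y=1/2·2.25+1·1.125=2.25
n=6: y=2.25, sp=2, e=sp−y=-0.25; I=0.5, D=e−e_prev=0; u=0·(-0.25)+3/2·0.5+0·0=0.75; next y=1/2·2.25+1·0.75=1.875
n=7: y=1.875, sp=2, e=sp−y=0.125; I=0.625, D=e−e_prev=0.375; u=0·0.125+3/2·0.625+0·0.375=0.9375; next y=1/2·1.875+1·0.9375=1.875
n=8: y=1.875, sp=2, e=sp−y=0.125; I=0.75, D=e−e_prev=0; u=0·0.125+3/2·0.75+0·0=1.125; next y=1/2·1.875+1·1.125=2.0625
n=9: y=2.0625, sp=2, e=sp−y=-0.0625; I=0.6875, D=e−e_prev=-0.1875; u=0·(-0.0625)+3/2·0.6875+0·(-0.1875)=1.03125; next y=1/2·2.0625+1·1.03125=2.0625
n=10: y=2.0625, sp=2, e=sp−y=-0.0625; I=0.625, D=e−e_prev=0; u=0·(-0.0625)+3/2·0.625+0·0=0.9375; next y=1/2·2.0625+1·0.9375=1.96875
n=11: y=1.96875, sp=2, e=sp−y=0.03125; I=0.65625, D=e−e_prev=0.09375; u=0·0.03125+3/2·0.65625+0·0.09375=0.984375; next y=1/2·1.96875+1·0.984375=1.96875
n=12: y=1.96875, sp=2, e=sp−y=0.03125; I=0.6875, D=e−e_prev=0; u=0·0.03125+3/2·0.6875+0·0=1.03125; next y=1/2·1.96875+1·1.03125=2.015625

0 2 3.000 0.000
1 2 1.500 3.000
2 2 0.000 3.000
3 2 0.750 1.500
4 2 1.500 1.500
5 2 1.125 2.250
6 2 0.750 2.250
7 2 0.938 1.875
8 2 1.125 1.875
9 2 1.031 2.063
10 2 0.938 2.063
11 2 0.984 1.969
12 2 1.031 1.969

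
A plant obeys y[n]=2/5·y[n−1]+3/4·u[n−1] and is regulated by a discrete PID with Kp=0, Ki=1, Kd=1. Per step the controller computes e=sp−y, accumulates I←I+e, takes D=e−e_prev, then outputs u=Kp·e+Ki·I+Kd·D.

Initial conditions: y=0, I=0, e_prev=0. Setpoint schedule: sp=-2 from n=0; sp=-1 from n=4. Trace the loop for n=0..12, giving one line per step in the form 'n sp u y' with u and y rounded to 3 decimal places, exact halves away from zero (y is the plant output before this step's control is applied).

(exact arithmetic carried between steps; '≈' marks a value shown rounded to 6 d.p. or computed from one; I and e_prev carry over from the previous line; the table rounds u and y to 3 d.p., halves away from zero)
n=0: y=0, sp=-2, e=sp−y=-2; I=-2, D=e−e_prev=-2; u=0·(-2)+1·(-2)+1·(-2)=-4; next y=2/5·0+3/4·(-4)=-3
n=1: y=-3, sp=-2, e=sp−y=1; I=-1, D=e−e_prev=3; u=0·1+1·(-1)+1·3=2; next y=2/5·(-3)+3/4·2=0.3
n=2: y=0.3, sp=-2, e=sp−y=-2.3; I=-3.3, D=e−e_prev=-3.3; u=0·(-2.3)+1·(-3.3)+1·(-3.3)=-6.6; next y=2/5·0.3+3/4·(-6.6)=-4.83
n=3: y=-4.83, sp=-2, e=sp−y=2.83; I=-0.47, D=e−e_prev=5.13; u=0·2.83+1·(-0.47)+1·5.13=4.66; next y=2/5·(-4.83)+3/4·4.66=1.563
n=4: y=1.563, sp=-1, e=sp−y=-2.563; I=-3.033, D=e−e_prev=-5.393; u=0·(-2.563)+1·(-3.033)+1·(-5.393)=-8.426; next y=2/5·1.563+3/4·(-8.426)=-5.6943
n=5: y=-5.6943, sp=-1, e=sp−y=4.6943; I=1.6613, D=e−e_prev=7.2573; u=0·4.6943+1·1.6613+1·7.2573=8.9186; next y=2/5·(-5.6943)+3/4·8.9186=4.41123
n=6: y=4.41123, sp=-1, e=sp−y=-5.41123; I=-3.74993, D=e−e_prev=-10.10553; u=0·(-5.41123)+1·(-3.74993)+1·(-10.10553)=-13.85546; next y=2/5·4.41123+3/4·(-13.85546)=-8.627103
n=7: y=-8.627103, sp=-1, e=sp−y=7.627103; I=3.877173, D=e−e_prev=13.038333; u=0·7.627103+1·3.877173+1·13.038333=16.915506; next y=2/5·(-8.627103)+3/4·16.915506≈9.235788
n=8: y≈9.235788, sp=-1, e=sp−y≈-10.235788; I≈-6.358615, D=e−e_prev≈-17.862891; u=0·(-10.235788)+1·(-6.358615)+1·(-17.862891)≈-24.221507; next y=2/5·9.235788+3/4·(-24.221507)≈-14.471815
n=9: y≈-14.471815, sp=-1, e=sp−y≈13.471815; I≈7.113199, D=e−e_prev≈23.707603; u=0·13.471815+1·7.113199+1·23.707603≈30.820802; next y=2/5·(-14.471815)+3/4·30.820802≈17.326876
n=10: y≈17.326876, sp=-1, e=sp−y≈-18.326876; I≈-11.213677, D=e−e_prev≈-31.798690; u=0·(-18.326876)+1·(-11.213677)+1·(-31.798690)≈-43.012367; next y=2/5·17.326876+3/4·(-43.012367)≈-25.328525
n=11: y≈-25.328525, sp=-1, e=sp−y≈24.328525; I≈13.114848, D=e−e_prev≈42.655401; u=0·24.328525+1·13.114848+1·42.655401≈55.770249; next y=2/5·(-25.328525)+3/4·55.770249≈31.696277
n=12: y≈31.696277, sp=-1, e=sp−y≈-32.696277; I≈-19.581429, D=e−e_prev≈-57.024802; u=0·(-32.696277)+1·(-19.581429)+1·(-57.024802)≈-76.606230; next y=2/5·31.696277+3/4·(-76.606230)≈-44.776162

0 -2 -4.000 0.000
1 -2 2.000 -3.000
2 -2 -6.600 0.300
3 -2 4.660 -4.830
4 -1 -8.426 1.563
5 -1 8.919 -5.694
6 -1 -13.855 4.411
7 -1 16.916 -8.627
8 -1 -24.222 9.236
9 -1 30.821 -14.472
10 -1 -43.012 17.327
11 -1 55.770 -25.329
12 -1 -76.606 31.696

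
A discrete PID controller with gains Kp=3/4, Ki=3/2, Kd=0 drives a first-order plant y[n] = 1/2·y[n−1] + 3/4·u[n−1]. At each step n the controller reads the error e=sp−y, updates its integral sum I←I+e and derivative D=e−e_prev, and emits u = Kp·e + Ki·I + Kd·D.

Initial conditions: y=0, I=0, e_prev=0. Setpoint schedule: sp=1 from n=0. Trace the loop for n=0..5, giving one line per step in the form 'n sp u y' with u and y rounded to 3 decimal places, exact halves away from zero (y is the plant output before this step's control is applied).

(exact arithmetic carried between steps; '≈' marks a value shown rounded to 6 d.p. or computed from one; I and e_prev carry over from the previous line; the table rounds u and y to 3 d.p., halves away from zero)
n=0: y=0, sp=1, e=sp−y=1; I=1, D=e−e_prev=1; u=3/4·1+3/2·1+0·1=2.25; next y=1/2·0+3/4·2.25=1.6875
n=1: y=1.6875, sp=1, e=sp−y=-0.6875; I=0.3125, D=e−e_prev=-1.6875; u=3/4·(-0.6875)+3/2·0.3125+0·(-1.6875)=-0.046875; next y=1/2·1.6875+3/4·(-0.046875)≈0.808594
n=2: y≈0.808594, sp=1, e=sp−y≈0.191406; I≈0.503906, D=e−e_prev≈0.878906; u=3/4·0.191406+3/2·0.503906+0·0.878906≈0.899414; next y=1/2·0.808594+3/4·0.899414≈1.078857
n=3: y≈1.078857, sp=1, e=sp−y≈-0.078857; I≈0.425049, D=e−e_prev≈-0.270264; u=3/4·(-0.078857)+3/2·0.425049+0·(-0.270264)≈0.578430; next y=1/2·1.078857+3/4·0.578430≈0.973251
n=4: y≈0.973251, sp=1, e=sp−y≈0.026749; I≈0.451797, D=e−e_prev≈0.105606; u=3/4·0.026749+3/2·0.451797+0·0.105606≈0.697758; next y=1/2·0.973251+3/4·0.697758≈1.009944
n=5: y≈1.009944, sp=1, e=sp−y≈-0.009944; I≈0.441854, D=e−e_prev≈-0.036693; u=3/4·(-0.009944)+3/2·0.441854+0·(-0.036693)≈0.655322; next y=1/2·1.009944+3/4·0.655322≈0.996464

0 1 2.250 0.000
1 1 -0.047 1.688
2 1 0.899 0.809
3 1 0.578 1.079
4 1 0.698 0.973
5 1 0.655 1.010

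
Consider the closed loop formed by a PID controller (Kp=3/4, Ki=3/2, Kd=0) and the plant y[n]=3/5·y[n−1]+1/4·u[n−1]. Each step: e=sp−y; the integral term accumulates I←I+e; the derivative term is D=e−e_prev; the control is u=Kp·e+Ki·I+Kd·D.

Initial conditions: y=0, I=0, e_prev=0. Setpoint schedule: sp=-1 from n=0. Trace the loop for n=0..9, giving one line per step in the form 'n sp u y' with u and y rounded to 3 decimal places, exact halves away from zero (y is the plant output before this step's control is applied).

(exact arithmetic carried between steps; '≈' marks a value shown rounded to 6 d.p. or computed from one; I and e_prev carry over from the previous line; the table rounds u and y to 3 d.p., halves away from zero)
n=0: y=0, sp=-1, e=sp−y=-1; I=-1, D=e−e_prev=-1; u=3/4·(-1)+3/2·(-1)+0·(-1)=-2.25; next y=3/5·0+1/4·(-2.25)=-0.5625
n=1: y=-0.5625, sp=-1, e=sp−y=-0.4375; I=-1.4375, D=e−e_prev=0.5625; u=3/4·(-0.4375)+3/2·(-1.4375)+0·0.5625=-2.484375; next y=3/5·(-0.5625)+1/4·(-2.484375)≈-0.958594
n=2: y≈-0.958594, sp=-1, e=sp−y≈-0.041406; I≈-1.478906, D=e−e_prev≈0.396094; u=3/4·(-0.041406)+3/2·(-1.478906)+0·0.396094≈-2.249414; next y=3/5·(-0.958594)+1/4·(-2.249414)≈-1.137510
n=3: y≈-1.137510, sp=-1, e=sp−y≈0.137510; I≈-1.341396, D=e−e_prev≈0.178916; u=3/4·0.137510+3/2·(-1.341396)+0·0.178916≈-1.908962; next y=3/5·(-1.137510)+1/4·(-1.908962)≈-1.159746
n=4: y≈-1.159746, sp=-1, e=sp−y≈0.159746; I≈-1.181650, D=e−e_prev≈0.022237; u=3/4·0.159746+3/2·(-1.181650)+0·0.022237≈-1.652665; next y=3/5·(-1.159746)+1/4·(-1.652665)≈-1.109014
n=5: y≈-1.109014, sp=-1, e=sp−y≈0.109014; I≈-1.072636, D=e−e_prev≈-0.050732; u=3/4·0.109014+3/2·(-1.072636)+0·(-0.050732)≈-1.527193; next y=3/5·(-1.109014)+1/4·(-1.527193)≈-1.047207
n=6: y≈-1.047207, sp=-1, e=sp−y≈0.047207; I≈-1.025429, D=e−e_prev≈-0.061807; u=3/4·0.047207+3/2·(-1.025429)+0·(-0.061807)≈-1.502738; next y=3/5·(-1.047207)+1/4·(-1.502738)≈-1.004009
n=7: y≈-1.004009, sp=-1, e=sp−y≈0.004009; I≈-1.021420, D=e−e_prev≈-0.043198; u=3/4·0.004009+3/2·(-1.021420)+0·(-0.043198)≈-1.529124; next y=3/5·(-1.004009)+1/4·(-1.529124)≈-0.984686
n=8: y≈-0.984686, sp=-1, e=sp−y≈-0.015314; I≈-1.036734, D=e−e_prev≈-0.019322; u=3/4·(-0.015314)+3/2·(-1.036734)+0·(-0.019322)≈-1.566587; next y=3/5·(-0.984686)+1/4·(-1.566587)≈-0.982458
n=9: y≈-0.982458, sp=-1, e=sp−y≈-0.017542; I≈-1.054276, D=e−e_prev≈-0.002228; u=3/4·(-0.017542)+3/2·(-1.054276)+0·(-0.002228)≈-1.594570; next y=3/5·(-0.982458)+1/4·(-1.594570)≈-0.988117

0 -1 -2.250 0.000
1 -1 -2.484 -0.563
2 -1 -2.249 -0.959
3 -1 -1.909 -1.138
4 -1 -1.653 -1.160
5 -1 -1.527 -1.109
6 -1 -1.503 -1.047
7 -1 -1.529 -1.004
8 -1 -1.567 -0.985
9 -1 -1.595 -0.982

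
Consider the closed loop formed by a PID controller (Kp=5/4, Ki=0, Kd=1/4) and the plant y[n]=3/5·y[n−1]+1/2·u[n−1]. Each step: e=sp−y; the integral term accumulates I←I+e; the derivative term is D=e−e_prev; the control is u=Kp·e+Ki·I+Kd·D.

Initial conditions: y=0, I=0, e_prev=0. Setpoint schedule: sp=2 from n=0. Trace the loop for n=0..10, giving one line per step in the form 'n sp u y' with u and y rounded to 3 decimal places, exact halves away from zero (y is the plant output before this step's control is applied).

0 2 3.000 0.000
1 2 0.250 1.500
2 2 1.338 1.025
3 2 0.831 1.284
4 2 1.043 1.186
5 2 0.947 1.233
6 2 0.988 1.213
7 2 0.970 1.222
8 2 0.978 1.218
9 2 0.975 1.220
10 2 0.976 1.219

(exact arithmetic carried between steps; '≈' marks a value shown rounded to 6 d.p. or computed from one; I and e_prev carry over from the previous line; the table rounds u and y to 3 d.p., halves away from zero)
n=0: y=0, sp=2, e=sp−y=2; I=2, D=e−e_prev=2; u=5/4·2+0·2+1/4·2=3; next y=3/5·0+1/2·3=1.5
n=1: y=1.5, sp=2, e=sp−y=0.5; I=2.5, D=e−e_prev=-1.5; u=5/4·0.5+0·2.5+1/4·(-1.5)=0.25; next y=3/5·1.5+1/2·0.25=1.025
n=2: y=1.025, sp=2, e=sp−y=0.975; I=3.475, D=e−e_prev=0.475; u=5/4·0.975+0·3.475+1/4·0.475=1.3375; next y=3/5·1.025+1/2·1.3375=1.28375
n=3: y=1.28375, sp=2, e=sp−y=0.71625; I=4.19125, D=e−e_prev=-0.25875; u=5/4·0.71625+0·4.19125+1/4·(-0.25875)=0.830625; next y=3/5·1.28375+1/2·0.830625≈1.185563
n=4: y≈1.185563, sp=2, e=sp−y≈0.814438; I≈5.005688, D=e−e_prev≈0.098188; u=5/4·0.814438+0·5.005688+1/4·0.098188≈1.042594; next y=3/5·1.185563+1/2·1.042594≈1.232634
n=5: y≈1.232634, sp=2, e=sp−y≈0.767366; I≈5.773053, D=e−e_prev≈-0.047072; u=5/4·0.767366+0·5.773053+1/4·(-0.047072)≈0.947439; next y=3/5·1.232634+1/2·0.947439≈1.213300
n=6: y≈1.213300, sp=2, e=sp−y≈0.786700; I≈6.559753, D=e−e_prev≈0.019334; u=5/4·0.786700+0·6.559753+1/4·0.019334≈0.988208; next y=3/5·1.213300+1/2·0.988208≈1.222084
n=7: y≈1.222084, sp=2, e=sp−y≈0.777916; I≈7.337669, D=e−e_prev≈-0.008784; u=5/4·0.777916+0·7.337669+1/4·(-0.008784)≈0.970199; next y=3/5·1.222084+1/2·0.970199≈1.218350
n=8: y≈1.218350, sp=2, e=sp−y≈0.781650; I≈8.119319, D=e−e_prev≈0.003734; u=5/4·0.781650+0·8.119319+1/4·0.003734≈0.977996; next y=3/5·1.218350+1/2·0.977996≈1.220008
n=9: y≈1.220008, sp=2, e=sp−y≈0.779992; I≈8.899311, D=e−e_prev≈-0.001658; u=5/4·0.779992+0·8.899311+1/4·(-0.001658)≈0.974575; next y=3/5·1.220008+1/2·0.974575≈1.219293
n=10: y≈1.219293, sp=2, e=sp−y≈0.780707; I≈9.680018, D=e−e_prev≈0.000716; u=5/4·0.780707+0·9.680018+1/4·0.000716≈0.976063; next y=3/5·1.219293+1/2·0.976063≈1.219607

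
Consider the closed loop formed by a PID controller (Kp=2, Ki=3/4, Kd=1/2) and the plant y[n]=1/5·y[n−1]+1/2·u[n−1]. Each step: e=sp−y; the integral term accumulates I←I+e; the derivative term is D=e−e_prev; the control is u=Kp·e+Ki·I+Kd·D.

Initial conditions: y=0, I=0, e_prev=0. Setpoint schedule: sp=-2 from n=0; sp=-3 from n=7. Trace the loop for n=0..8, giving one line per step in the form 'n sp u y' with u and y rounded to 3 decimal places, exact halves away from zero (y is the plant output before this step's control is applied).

0 -2 -6.500 0.000
1 -2 3.563 -3.250
2 -2 -11.364 1.131
3 -2 9.886 -5.456
4 -2 -21.065 3.852
5 -2 23.446 -9.762
6 -2 -41.021 9.770
7 -3 48.730 -18.556
8 -3 -80.699 20.653

(exact arithmetic carried between steps; '≈' marks a value shown rounded to 6 d.p. or computed from one; I and e_prev carry over from the previous line; the table rounds u and y to 3 d.p., halves away from zero)
n=0: y=0, sp=-2, e=sp−y=-2; I=-2, D=e−e_prev=-2; u=2·(-2)+3/4·(-2)+1/2·(-2)=-6.5; next y=1/5·0+1/2·(-6.5)=-3.25
n=1: y=-3.25, sp=-2, e=sp−y=1.25; I=-0.75, D=e−e_prev=3.25; u=2·1.25+3/4·(-0.75)+1/2·3.25=3.5625; next y=1/5·(-3.25)+1/2·3.5625=1.13125
n=2: y=1.13125, sp=-2, e=sp−y=-3.13125; I=-3.88125, D=e−e_prev=-4.38125; u=2·(-3.13125)+3/4·(-3.88125)+1/2·(-4.38125)≈-11.364063; next y=1/5·1.13125+1/2·(-11.364063)≈-5.455781
n=3: y≈-5.455781, sp=-2, e=sp−y≈3.455781; I≈-0.425469, D=e−e_prev≈6.587031; u=2·3.455781+3/4·(-0.425469)+1/2·6.587031≈9.885977; next y=1/5·(-5.455781)+1/2·9.885977≈3.851832
n=4: y≈3.851832, sp=-2, e=sp−y≈-5.851832; I≈-6.277301, D=e−e_prev≈-9.307613; u=2·(-5.851832)+3/4·(-6.277301)+1/2·(-9.307613)≈-21.065446; next y=1/5·3.851832+1/2·(-21.065446)≈-9.762357
n=5: y≈-9.762357, sp=-2, e=sp−y≈7.762357; I≈1.485056, D=e−e_prev≈13.614189; u=2·7.762357+3/4·1.485056+1/2·13.614189≈23.445600; next y=1/5·(-9.762357)+1/2·23.445600≈9.770329
n=6: y≈9.770329, sp=-2, e=sp−y≈-11.770329; I≈-10.285273, D=e−e_prev≈-19.532685; u=2·(-11.770329)+3/4·(-10.285273)+1/2·(-19.532685)≈-41.020954; next y=1/5·9.770329+1/2·(-41.020954)≈-18.556411
n=7: y≈-18.556411, sp=-3, e=sp−y≈15.556411; I≈5.271139, D=e−e_prev≈27.326740; u=2·15.556411+3/4·5.271139+1/2·27.326740≈48.729547; next y=1/5·(-18.556411)+1/2·48.729547≈20.653491
n=8: y≈20.653491, sp=-3, e=sp−y≈-23.653491; I≈-18.382352, D=e−e_prev≈-39.209903; u=2·(-23.653491)+3/4·(-18.382352)+1/2·(-39.209903)≈-80.698698; next y=1/5·20.653491+1/2·(-80.698698)≈-36.218651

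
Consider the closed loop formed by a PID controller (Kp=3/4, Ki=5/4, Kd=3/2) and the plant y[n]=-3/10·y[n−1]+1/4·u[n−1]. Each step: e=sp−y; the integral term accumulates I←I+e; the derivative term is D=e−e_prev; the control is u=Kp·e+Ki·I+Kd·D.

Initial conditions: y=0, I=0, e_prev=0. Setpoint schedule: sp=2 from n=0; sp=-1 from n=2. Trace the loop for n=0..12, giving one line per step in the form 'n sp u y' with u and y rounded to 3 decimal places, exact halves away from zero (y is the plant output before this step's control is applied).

0 2 7.000 0.000
1 2 0.375 1.750
2 -1 0.447 -0.431
3 -1 -1.389 0.241
4 -1 0.380 -0.420
5 -1 -3.578 0.221
6 -1 -0.007 -0.961
7 -1 -6.195 0.286
8 -1 0.792 -1.635
9 -1 -9.427 0.688
10 -1 3.328 -2.563
11 -1 -14.170 1.601
12 -1 8.508 -4.023

(exact arithmetic carried between steps; '≈' marks a value shown rounded to 6 d.p. or computed from one; I and e_prev carry over from the previous line; the table rounds u and y to 3 d.p., halves away from zero)
n=0: y=0, sp=2, e=sp−y=2; I=2, D=e−e_prev=2; u=3/4·2+5/4·2+3/2·2=7; next y=-3/10·0+1/4·7=1.75
n=1: y=1.75, sp=2, e=sp−y=0.25; I=2.25, D=e−e_prev=-1.75; u=3/4·0.25+5/4·2.25+3/2·(-1.75)=0.375; next y=-3/10·1.75+1/4·0.375=-0.43125
n=2: y=-0.43125, sp=-1, e=sp−y=-0.56875; I=1.68125, D=e−e_prev=-0.81875; u=3/4·(-0.56875)+5/4·1.68125+3/2·(-0.81875)=0.446875; next y=-3/10·(-0.43125)+1/4·0.446875≈0.241094
n=3: y≈0.241094, sp=-1, e=sp−y≈-1.241094; I≈0.440156, D=e−e_prev≈-0.672344; u=3/4·(-1.241094)+5/4·0.440156+3/2·(-0.672344)≈-1.389141; next y=-3/10·0.241094+1/4·(-1.389141)≈-0.419613
n=4: y≈-0.419613, sp=-1, e=sp−y≈-0.580387; I≈-0.140230, D=e−e_prev≈0.660707; u=3/4·(-0.580387)+5/4·(-0.140230)+3/2·0.660707≈0.380482; next y=-3/10·(-0.419613)+1/4·0.380482≈0.221005
n=5: y≈0.221005, sp=-1, e=sp−y≈-1.221005; I≈-1.361235, D=e−e_prev≈-0.640618; u=3/4·(-1.221005)+5/4·(-1.361235)+3/2·(-0.640618)≈-3.578224; next y=-3/10·0.221005+1/4·(-3.578224)≈-0.960857
n=6: y≈-0.960857, sp=-1, e=sp−y≈-0.039143; I≈-1.400378, D=e−e_prev≈1.181862; u=3/4·(-0.039143)+5/4·(-1.400378)+3/2·1.181862≈-0.007036; next y=-3/10·(-0.960857)+1/4·(-0.007036)≈0.286498
n=7: y≈0.286498, sp=-1, e=sp−y≈-1.286498; I≈-2.686876, D=e−e_prev≈-1.247356; u=3/4·(-1.286498)+5/4·(-2.686876)+3/2·(-1.247356)≈-6.194502; next y=-3/10·0.286498+1/4·(-6.194502)≈-1.634575
n=8: y≈-1.634575, sp=-1, e=sp−y≈0.634575; I≈-2.052301, D=e−e_prev≈1.921073; u=3/4·0.634575+5/4·(-2.052301)+3/2·1.921073≈0.792165; next y=-3/10·(-1.634575)+1/4·0.792165≈0.688414
n=9: y≈0.688414, sp=-1, e=sp−y≈-1.688414; I≈-3.740715, D=e−e_prev≈-2.322989; u=3/4·(-1.688414)+5/4·(-3.740715)+3/2·(-2.322989)≈-9.426686; next y=-3/10·0.688414+1/4·(-9.426686)≈-2.563196
n=10: y≈-2.563196, sp=-1, e=sp−y≈1.563196; I≈-2.177519, D=e−e_prev≈3.251609; u=3/4·1.563196+5/4·(-2.177519)+3/2·3.251609≈3.327912; next y=-3/10·(-2.563196)+1/4·3.327912≈1.600937
n=11: y≈1.600937, sp=-1, e=sp−y≈-2.600937; I≈-4.778456, D=e−e_prev≈-4.164132; u=3/4·(-2.600937)+5/4·(-4.778456)+3/2·(-4.164132)≈-14.169971; next y=-3/10·1.600937+1/4·(-14.169971)≈-4.022774
n=12: y≈-4.022774, sp=-1, e=sp−y≈3.022774; I≈-1.755682, D=e−e_prev≈5.623710; u=3/4·3.022774+5/4·(-1.755682)+3/2·5.623710≈8.508044; next y=-3/10·(-4.022774)+1/4·8.508044≈3.333843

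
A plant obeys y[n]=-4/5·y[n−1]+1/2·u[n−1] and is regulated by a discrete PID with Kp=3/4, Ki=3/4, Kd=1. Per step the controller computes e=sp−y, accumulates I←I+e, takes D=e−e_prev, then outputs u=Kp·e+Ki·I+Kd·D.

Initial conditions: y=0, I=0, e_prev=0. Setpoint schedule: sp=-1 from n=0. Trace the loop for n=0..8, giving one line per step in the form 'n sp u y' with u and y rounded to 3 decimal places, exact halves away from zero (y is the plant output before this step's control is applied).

0 -1 -2.500 0.000
1 -1 0.875 -1.250
2 -1 -6.906 1.438
3 -1 9.055 -4.603
4 -1 -26.316 8.210
5 -1 49.429 -19.726
6 -1 -115.015 40.495
7 -1 240.082 -89.904
8 -1 -528.308 191.964

(exact arithmetic carried between steps; '≈' marks a value shown rounded to 6 d.p. or computed from one; I and e_prev carry over from the previous line; the table rounds u and y to 3 d.p., halves away from zero)
n=0: y=0, sp=-1, e=sp−y=-1; I=-1, D=e−e_prev=-1; u=3/4·(-1)+3/4·(-1)+1·(-1)=-2.5; next y=-4/5·0+1/2·(-2.5)=-1.25
n=1: y=-1.25, sp=-1, e=sp−y=0.25; I=-0.75, D=e−e_prev=1.25; u=3/4·0.25+3/4·(-0.75)+1·1.25=0.875; next y=-4/5·(-1.25)+1/2·0.875=1.4375
n=2: y=1.4375, sp=-1, e=sp−y=-2.4375; I=-3.1875, D=e−e_prev=-2.6875; u=3/4·(-2.4375)+3/4·(-3.1875)+1·(-2.6875)=-6.90625; next y=-4/5·1.4375+1/2·(-6.90625)=-4.603125
n=3: y=-4.603125, sp=-1, e=sp−y=3.603125; I=0.415625, D=e−e_prev=6.040625; u=3/4·3.603125+3/4·0.415625+1·6.040625≈9.054688; next y=-4/5·(-4.603125)+1/2·9.054688≈8.209844
n=4: y≈8.209844, sp=-1, e=sp−y≈-9.209844; I≈-8.794219, D=e−e_prev≈-12.812969; u=3/4·(-9.209844)+3/4·(-8.794219)+1·(-12.812969)≈-26.316016; next y=-4/5·8.209844+1/2·(-26.316016)≈-19.725883
n=5: y≈-19.725883, sp=-1, e=sp−y≈18.725883; I≈9.931664, D=e−e_prev≈27.935727; u=3/4·18.725883+3/4·9.931664+1·27.935727≈49.428887; next y=-4/5·(-19.725883)+1/2·49.428887≈40.495150
n=6: y≈40.495150, sp=-1, e=sp−y≈-41.495150; I≈-31.563486, D=e−e_prev≈-60.221032; u=3/4·(-41.495150)+3/4·(-31.563486)+1·(-60.221032)≈-115.015009; next y=-4/5·40.495150+1/2·(-115.015009)≈-89.903624
n=7: y≈-89.903624, sp=-1, e=sp−y≈88.903624; I≈57.340139, D=e−e_prev≈130.398774; u=3/4·88.903624+3/4·57.340139+1·130.398774≈240.081596; next y=-4/5·(-89.903624)+1/2·240.081596≈191.963697
n=8: y≈191.963697, sp=-1, e=sp−y≈-192.963697; I≈-135.623559, D=e−e_prev≈-281.867321; u=3/4·(-192.963697)+3/4·(-135.623559)+1·(-281.867321)≈-528.307763; next y=-4/5·191.963697+1/2·(-528.307763)≈-417.724839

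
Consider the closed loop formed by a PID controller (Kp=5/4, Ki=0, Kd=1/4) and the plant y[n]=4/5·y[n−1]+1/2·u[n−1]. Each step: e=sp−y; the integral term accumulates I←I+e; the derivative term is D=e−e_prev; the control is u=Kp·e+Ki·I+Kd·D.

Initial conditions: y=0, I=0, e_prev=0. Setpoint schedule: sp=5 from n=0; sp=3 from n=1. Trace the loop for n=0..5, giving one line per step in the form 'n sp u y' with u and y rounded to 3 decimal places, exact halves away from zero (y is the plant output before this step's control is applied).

0 5 7.500 0.000
1 3 -2.375 3.750
2 3 1.969 1.813
3 3 0.552 2.434
4 3 1.024 2.223
5 3 0.870 2.290

(exact arithmetic carried between steps; '≈' marks a value shown rounded to 6 d.p. or computed from one; I and e_prev carry over from the previous line; the table rounds u and y to 3 d.p., halves away from zero)
n=0: y=0, sp=5, e=sp−y=5; I=5, D=e−e_prev=5; u=5/4·5+0·5+1/4·5=7.5; next y=4/5·0+1/2·7.5=3.75
n=1: y=3.75, sp=3, e=sp−y=-0.75; I=4.25, D=e−e_prev=-5.75; u=5/4·(-0.75)+0·4.25+1/4·(-5.75)=-2.375; next y=4/5·3.75+1/2·(-2.375)=1.8125
n=2: y=1.8125, sp=3, e=sp−y=1.1875; I=5.4375, D=e−e_prev=1.9375; u=5/4·1.1875+0·5.4375+1/4·1.9375=1.96875; next y=4/5·1.8125+1/2·1.96875=2.434375
n=3: y=2.434375, sp=3, e=sp−y=0.565625; I=6.003125, D=e−e_prev=-0.621875; u=5/4·0.565625+0·6.003125+1/4·(-0.621875)≈0.551563; next y=4/5·2.434375+1/2·0.551563≈2.223281
n=4: y≈2.223281, sp=3, e=sp−y≈0.776719; I≈6.779844, D=e−e_prev≈0.211094; u=5/4·0.776719+0·6.779844+1/4·0.211094≈1.023672; next y=4/5·2.223281+1/2·1.023672≈2.290461
n=5: y≈2.290461, sp=3, e=sp−y≈0.709539; I≈7.489383, D=e−e_prev≈-0.067180; u=5/4·0.709539+0·7.489383+1/4·(-0.067180)≈0.870129; next y=4/5·2.290461+1/2·0.870129≈2.267433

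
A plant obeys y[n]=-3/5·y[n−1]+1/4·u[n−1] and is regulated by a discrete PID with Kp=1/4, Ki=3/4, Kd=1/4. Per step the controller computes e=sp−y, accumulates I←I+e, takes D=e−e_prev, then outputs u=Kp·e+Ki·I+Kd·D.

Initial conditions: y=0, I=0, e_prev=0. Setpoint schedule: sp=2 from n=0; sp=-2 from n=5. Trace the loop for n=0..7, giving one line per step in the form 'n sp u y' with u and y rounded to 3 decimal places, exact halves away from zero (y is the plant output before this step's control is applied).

(exact arithmetic carried between steps; '≈' marks a value shown rounded to 6 d.p. or computed from one; I and e_prev carry over from the previous line; the table rounds u and y to 3 d.p., halves away from zero)
n=0: y=0, sp=2, e=sp−y=2; I=2, D=e−e_prev=2; u=1/4·2+3/4·2+1/4·2=2.5; next y=-3/5·0+1/4·2.5=0.625
n=1: y=0.625, sp=2, e=sp−y=1.375; I=3.375, D=e−e_prev=-0.625; u=1/4·1.375+3/4·3.375+1/4·(-0.625)=2.71875; next y=-3/5·0.625+1/4·2.71875≈0.304688
n=2: y≈0.304688, sp=2, e=sp−y≈1.695313; I≈5.070313, D=e−e_prev≈0.320313; u=1/4·1.695313+3/4·5.070313+1/4·0.320313≈4.306641; next y=-3/5·0.304688+1/4·4.306641≈0.893848
n=3: y≈0.893848, sp=2, e=sp−y≈1.106152; I≈6.176465, D=e−e_prev≈-0.589160; u=1/4·1.106152+3/4·6.176465+1/4·(-0.589160)≈4.761597; next y=-3/5·0.893848+1/4·4.761597≈0.654091
n=4: y≈0.654091, sp=2, e=sp−y≈1.345909; I≈7.522374, D=e−e_prev≈0.239757; u=1/4·1.345909+3/4·7.522374+1/4·0.239757≈6.038197; next y=-3/5·0.654091+1/4·6.038197≈1.117095
n=5: y≈1.117095, sp=-2, e=sp−y≈-3.117095; I≈4.405279, D=e−e_prev≈-4.463004; u=1/4·(-3.117095)+3/4·4.405279+1/4·(-4.463004)≈1.408935; next y=-3/5·1.117095+1/4·1.408935≈-0.318023
n=6: y≈-0.318023, sp=-2, e=sp−y≈-1.681977; I≈2.723303, D=e−e_prev≈1.435118; u=1/4·(-1.681977)+3/4·2.723303+1/4·1.435118≈1.980762; next y=-3/5·(-0.318023)+1/4·1.980762≈0.686005
n=7: y≈0.686005, sp=-2, e=sp−y≈-2.686005; I≈0.037298, D=e−e_prev≈-1.004028; u=1/4·(-2.686005)+3/4·0.037298+1/4·(-1.004028)≈-0.894535; next y=-3/5·0.686005+1/4·(-0.894535)≈-0.635236

0 2 2.500 0.000
1 2 2.719 0.625
2 2 4.307 0.305
3 2 4.762 0.894
4 2 6.038 0.654
5 -2 1.409 1.117
6 -2 1.981 -0.318
7 -2 -0.895 0.686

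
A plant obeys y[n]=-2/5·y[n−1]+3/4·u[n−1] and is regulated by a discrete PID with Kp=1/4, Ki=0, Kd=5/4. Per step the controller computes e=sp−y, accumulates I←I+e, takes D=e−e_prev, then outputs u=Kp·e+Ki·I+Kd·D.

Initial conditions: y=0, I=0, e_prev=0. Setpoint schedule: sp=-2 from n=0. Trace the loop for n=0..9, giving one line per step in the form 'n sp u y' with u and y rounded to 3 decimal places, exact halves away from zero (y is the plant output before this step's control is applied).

(exact arithmetic carried between steps; '≈' marks a value shown rounded to 6 d.p. or computed from one; I and e_prev carry over from the previous line; the table rounds u and y to 3 d.p., halves away from zero)
n=0: y=0, sp=-2, e=sp−y=-2; I=-2, D=e−e_prev=-2; u=1/4·(-2)+0·(-2)+5/4·(-2)=-3; next y=-2/5·0+3/4·(-3)=-2.25
n=1: y=-2.25, sp=-2, e=sp−y=0.25; I=-1.75, D=e−e_prev=2.25; u=1/4·0.25+0·(-1.75)+5/4·2.25=2.875; next y=-2/5·(-2.25)+3/4·2.875=3.05625
n=2: y=3.05625, sp=-2, e=sp−y=-5.05625; I=-6.80625, D=e−e_prev=-5.30625; u=1/4·(-5.05625)+0·(-6.80625)+5/4·(-5.30625)=-7.896875; next y=-2/5·3.05625+3/4·(-7.896875)≈-7.145156
n=3: y≈-7.145156, sp=-2, e=sp−y≈5.145156; I≈-1.661094, D=e−e_prev≈10.201406; u=1/4·5.145156+0·(-1.661094)+5/4·10.201406≈14.038047; next y=-2/5·(-7.145156)+3/4·14.038047≈13.386598
n=4: y≈13.386598, sp=-2, e=sp−y≈-15.386598; I≈-17.047691, D=e−e_prev≈-20.531754; u=1/4·(-15.386598)+0·(-17.047691)+5/4·(-20.531754)≈-29.511342; next y=-2/5·13.386598+3/4·(-29.511342)≈-27.488145
n=5: y≈-27.488145, sp=-2, e=sp−y≈25.488145; I≈8.440454, D=e−e_prev≈40.874743; u=1/4·25.488145+0·8.440454+5/4·40.874743≈57.465465; next y=-2/5·(-27.488145)+3/4·57.465465≈54.094357
n=6: y≈54.094357, sp=-2, e=sp−y≈-56.094357; I≈-47.653903, D=e−e_prev≈-81.582502; u=1/4·(-56.094357)+0·(-47.653903)+5/4·(-81.582502)≈-116.001717; next y=-2/5·54.094357+3/4·(-116.001717)≈-108.639031
n=7: y≈-108.639031, sp=-2, e=sp−y≈106.639031; I≈58.985128, D=e−e_prev≈162.733388; u=1/4·106.639031+0·58.985128+5/4·162.733388≈230.076493; next y=-2/5·(-108.639031)+3/4·230.076493≈216.012982
n=8: y≈216.012982, sp=-2, e=sp−y≈-218.012982; I≈-159.027854, D=e−e_prev≈-324.652013; u=1/4·(-218.012982)+0·(-159.027854)+5/4·(-324.652013)≈-460.318261; next y=-2/5·216.012982+3/4·(-460.318261)≈-431.643889
n=9: y≈-431.643889, sp=-2, e=sp−y≈429.643889; I≈270.616035, D=e−e_prev≈647.656870; u=1/4·429.643889+0·270.616035+5/4·647.656870≈916.982060; next y=-2/5·(-431.643889)+3/4·916.982060≈860.394100

0 -2 -3.000 0.000
1 -2 2.875 -2.250
2 -2 -7.897 3.056
3 -2 14.038 -7.145
4 -2 -29.511 13.387
5 -2 57.465 -27.488
6 -2 -116.002 54.094
7 -2 230.076 -108.639
8 -2 -460.318 216.013
9 -2 916.982 -431.644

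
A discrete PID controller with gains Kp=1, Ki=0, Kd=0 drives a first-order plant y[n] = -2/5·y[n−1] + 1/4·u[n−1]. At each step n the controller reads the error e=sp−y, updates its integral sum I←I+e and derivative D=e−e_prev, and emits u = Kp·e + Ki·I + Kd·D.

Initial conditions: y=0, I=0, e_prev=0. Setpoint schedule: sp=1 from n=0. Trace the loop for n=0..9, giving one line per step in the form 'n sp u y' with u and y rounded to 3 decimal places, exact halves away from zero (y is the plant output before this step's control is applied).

(exact arithmetic carried between steps; '≈' marks a value shown rounded to 6 d.p. or computed from one; I and e_prev carry over from the previous line; the table rounds u and y to 3 d.p., halves away from zero)
n=0: y=0, sp=1, e=sp−y=1; I=1, D=e−e_prev=1; u=1·1+0·1+0·1=1; next y=-2/5·0+1/4·1=0.25
n=1: y=0.25, sp=1, e=sp−y=0.75; I=1.75, D=e−e_prev=-0.25; u=1·0.75+0·1.75+0·(-0.25)=0.75; next y=-2/5·0.25+1/4·0.75=0.0875
n=2: y=0.0875, sp=1, e=sp−y=0.9125; I=2.6625, D=e−e_prev=0.1625; u=1·0.9125+0·2.6625+0·0.1625=0.9125; next y=-2/5·0.0875+1/4·0.9125=0.193125
n=3: y=0.193125, sp=1, e=sp−y=0.806875; I=3.469375, D=e−e_prev=-0.105625; u=1·0.806875+0·3.469375+0·(-0.105625)=0.806875; next y=-2/5·0.193125+1/4·0.806875≈0.124469
n=4: y≈0.124469, sp=1, e=sp−y≈0.875531; I≈4.344906, D=e−e_prev≈0.068656; u=1·0.875531+0·4.344906+0·0.068656≈0.875531; next y=-2/5·0.124469+1/4·0.875531≈0.169095
n=5: y≈0.169095, sp=1, e=sp−y≈0.830905; I≈5.175811, D=e−e_prev≈-0.044627; u=1·0.830905+0·5.175811+0·(-0.044627)≈0.830905; next y=-2/5·0.169095+1/4·0.830905≈0.140088
n=6: y≈0.140088, sp=1, e=sp−y≈0.859912; I≈6.035723, D=e−e_prev≈0.029007; u=1·0.859912+0·6.035723+0·0.029007≈0.859912; next y=-2/5·0.140088+1/4·0.859912≈0.158943
n=7: y≈0.158943, sp=1, e=sp−y≈0.841057; I≈6.876780, D=e−e_prev≈-0.018855; u=1·0.841057+0·6.876780+0·(-0.018855)≈0.841057; next y=-2/5·0.158943+1/4·0.841057≈0.146687
n=8: y≈0.146687, sp=1, e=sp−y≈0.853313; I≈7.730093, D=e−e_prev≈0.012256; u=1·0.853313+0·7.730093+0·0.012256≈0.853313; next y=-2/5·0.146687+1/4·0.853313≈0.154653
n=9: y≈0.154653, sp=1, e=sp−y≈0.845347; I≈8.575440, D=e−e_prev≈-0.007966; u=1·0.845347+0·8.575440+0·(-0.007966)≈0.845347; next y=-2/5·0.154653+1/4·0.845347≈0.149475

0 1 1.000 0.000
1 1 0.750 0.250
2 1 0.913 0.088
3 1 0.807 0.193
4 1 0.876 0.124
5 1 0.831 0.169
6 1 0.860 0.140
7 1 0.841 0.159
8 1 0.853 0.147
9 1 0.845 0.155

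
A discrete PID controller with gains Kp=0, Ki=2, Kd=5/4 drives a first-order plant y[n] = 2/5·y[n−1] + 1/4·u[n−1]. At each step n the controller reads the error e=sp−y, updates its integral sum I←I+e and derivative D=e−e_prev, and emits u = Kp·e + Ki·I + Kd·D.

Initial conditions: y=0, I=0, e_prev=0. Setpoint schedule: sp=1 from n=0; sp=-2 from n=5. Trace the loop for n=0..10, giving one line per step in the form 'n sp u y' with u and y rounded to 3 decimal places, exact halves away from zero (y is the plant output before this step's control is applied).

0 1 3.250 0.000
1 1 1.359 0.813
2 1 3.230 0.665
3 1 2.388 1.073
4 1 2.905 1.026
5 -2 -7.316 1.137
6 -2 -1.541 -1.374
7 -2 -7.359 -0.935
8 -2 -4.784 -2.214
9 -2 -6.385 -2.081
10 -2 -4.928 -2.429

(exact arithmetic carried between steps; '≈' marks a value shown rounded to 6 d.p. or computed from one; I and e_prev carry over from the previous line; the table rounds u and y to 3 d.p., halves away from zero)
n=0: y=0, sp=1, e=sp−y=1; I=1, D=e−e_prev=1; u=0·1+2·1+5/4·1=3.25; next y=2/5·0+1/4·3.25=0.8125
n=1: y=0.8125, sp=1, e=sp−y=0.1875; I=1.1875, D=e−e_prev=-0.8125; u=0·0.1875+2·1.1875+5/4·(-0.8125)=1.359375; next y=2/5·0.8125+1/4·1.359375≈0.664844
n=2: y≈0.664844, sp=1, e=sp−y≈0.335156; I≈1.522656, D=e−e_prev≈0.147656; u=0·0.335156+2·1.522656+5/4·0.147656≈3.229883; next y=2/5·0.664844+1/4·3.229883≈1.073408
n=3: y≈1.073408, sp=1, e=sp−y≈-0.073408; I≈1.449248, D=e−e_prev≈-0.408564; u=0·(-0.073408)+2·1.449248+5/4·(-0.408564)≈2.387791; next y=2/5·1.073408+1/4·2.387791≈1.026311
n=4: y≈1.026311, sp=1, e=sp−y≈-0.026311; I≈1.422937, D=e−e_prev≈0.047097; u=0·(-0.026311)+2·1.422937+5/4·0.047097≈2.904746; next y=2/5·1.026311+1/4·2.904746≈1.136711
n=5: y≈1.136711, sp=-2, e=sp−y≈-3.136711; I≈-1.713774, D=e−e_prev≈-3.110400; u=0·(-3.136711)+2·(-1.713774)+5/4·(-3.110400)≈-7.315547; next y=2/5·1.136711+1/4·(-7.315547)≈-1.374202
n=6: y≈-1.374202, sp=-2, e=sp−y≈-0.625798; I≈-2.339571, D=e−e_prev≈2.510913; u=0·(-0.625798)+2·(-2.339571)+5/4·2.510913≈-1.540501; next y=2/5·(-1.374202)+1/4·(-1.540501)≈-0.934806
n=7: y≈-0.934806, sp=-2, e=sp−y≈-1.065194; I≈-3.404765, D=e−e_prev≈-0.439396; u=0·(-1.065194)+2·(-3.404765)+5/4·(-0.439396)≈-7.358775; next y=2/5·(-0.934806)+1/4·(-7.358775)≈-2.213616
n=8: y≈-2.213616, sp=-2, e=sp−y≈0.213616; I≈-3.191149, D=e−e_prev≈1.278810; u=0·0.213616+2·(-3.191149)+5/4·1.278810≈-4.783785; next y=2/5·(-2.213616)+1/4·(-4.783785)≈-2.081393
n=9: y≈-2.081393, sp=-2, e=sp−y≈0.081393; I≈-3.109756, D=e−e_prev≈-0.132224; u=0·0.081393+2·(-3.109756)+5/4·(-0.132224)≈-6.384791; next y=2/5·(-2.081393)+1/4·(-6.384791)≈-2.428755
n=10: y≈-2.428755, sp=-2, e=sp−y≈0.428755; I≈-2.681001, D=e−e_prev≈0.347362; u=0·0.428755+2·(-2.681001)+5/4·0.347362≈-4.927799; next y=2/5·(-2.428755)+1/4·(-4.927799)≈-2.203452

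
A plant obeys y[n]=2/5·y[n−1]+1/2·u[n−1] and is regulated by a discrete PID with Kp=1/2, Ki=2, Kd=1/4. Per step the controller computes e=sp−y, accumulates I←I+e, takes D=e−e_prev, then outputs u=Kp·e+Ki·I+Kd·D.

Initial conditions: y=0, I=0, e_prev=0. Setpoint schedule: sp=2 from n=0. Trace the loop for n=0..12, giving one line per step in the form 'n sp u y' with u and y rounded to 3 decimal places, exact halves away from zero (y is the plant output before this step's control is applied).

(exact arithmetic carried between steps; '≈' marks a value shown rounded to 6 d.p. or computed from one; I and e_prev carry over from the previous line; the table rounds u and y to 3 d.p., halves away from zero)
n=0: y=0, sp=2, e=sp−y=2; I=2, D=e−e_prev=2; u=1/2·2+2·2+1/4·2=5.5; next y=2/5·0+1/2·5.5=2.75
n=1: y=2.75, sp=2, e=sp−y=-0.75; I=1.25, D=e−e_prev=-2.75; u=1/2·(-0.75)+2·1.25+1/4·(-2.75)=1.4375; next y=2/5·2.75+1/2·1.4375=1.81875
n=2: y=1.81875, sp=2, e=sp−y=0.18125; I=1.43125, D=e−e_prev=0.93125; u=1/2·0.18125+2·1.43125+1/4·0.93125≈3.185938; next y=2/5·1.81875+1/2·3.185938≈2.320469
n=3: y≈2.320469, sp=2, e=sp−y≈-0.320469; I≈1.110781, D=e−e_prev≈-0.501719; u=1/2·(-0.320469)+2·1.110781+1/4·(-0.501719)≈1.935898; next y=2/5·2.320469+1/2·1.935898≈1.896137
n=4: y≈1.896137, sp=2, e=sp−y≈0.103863; I≈1.214645, D=e−e_prev≈0.424332; u=1/2·0.103863+2·1.214645+1/4·0.424332≈2.587304; next y=2/5·1.896137+1/2·2.587304≈2.052107
n=5: y≈2.052107, sp=2, e=sp−y≈-0.052107; I≈1.162538, D=e−e_prev≈-0.155970; u=1/2·(-0.052107)+2·1.162538+1/4·(-0.155970)≈2.260030; next y=2/5·2.052107+1/2·2.260030≈1.950858
n=6: y≈1.950858, sp=2, e=sp−y≈0.049142; I≈1.211680, D=e−e_prev≈0.101249; u=1/2·0.049142+2·1.211680+1/4·0.101249≈2.473244; next y=2/5·1.950858+1/2·2.473244≈2.016965
n=7: y≈2.016965, sp=2, e=sp−y≈-0.016965; I≈1.194715, D=e−e_prev≈-0.066107; u=1/2·(-0.016965)+2·1.194715+1/4·(-0.066107)≈2.364421; next y=2/5·2.016965+1/2·2.364421≈1.988997
n=8: y≈1.988997, sp=2, e=sp−y≈0.011003; I≈1.205719, D=e−e_prev≈0.027968; u=1/2·0.011003+2·1.205719+1/4·0.027968≈2.423931; next y=2/5·1.988997+1/2·2.423931≈2.007564
n=9: y≈2.007564, sp=2, e=sp−y≈-0.007564; I≈1.198154, D=e−e_prev≈-0.018568; u=1/2·(-0.007564)+2·1.198154+1/4·(-0.018568)≈2.387885; next y=2/5·2.007564+1/2·2.387885≈1.996968
n=10: y≈1.996968, sp=2, e=sp−y≈0.003032; I≈1.201186, D=e−e_prev≈0.010596; u=1/2·0.003032+2·1.201186+1/4·0.010596≈2.406538; next y=2/5·1.996968+1/2·2.406538≈2.002056
n=11: y≈2.002056, sp=2, e=sp−y≈-0.002056; I≈1.199130, D=e−e_prev≈-0.005088; u=1/2·(-0.002056)+2·1.199130+1/4·(-0.005088)≈2.395961; next y=2/5·2.002056+1/2·2.395961≈1.998803
n=12: y≈1.998803, sp=2, e=sp−y≈0.001197; I≈1.200328, D=e−e_prev≈0.003253; u=1/2·0.001197+2·1.200328+1/4·0.003253≈2.402067; next y=2/5·1.998803+1/2·2.402067≈2.000555

0 2 5.500 0.000
1 2 1.438 2.750
2 2 3.186 1.819
3 2 1.936 2.320
4 2 2.587 1.896
5 2 2.260 2.052
6 2 2.473 1.951
7 2 2.364 2.017
8 2 2.424 1.989
9 2 2.388 2.008
10 2 2.407 1.997
11 2 2.396 2.002
12 2 2.402 1.999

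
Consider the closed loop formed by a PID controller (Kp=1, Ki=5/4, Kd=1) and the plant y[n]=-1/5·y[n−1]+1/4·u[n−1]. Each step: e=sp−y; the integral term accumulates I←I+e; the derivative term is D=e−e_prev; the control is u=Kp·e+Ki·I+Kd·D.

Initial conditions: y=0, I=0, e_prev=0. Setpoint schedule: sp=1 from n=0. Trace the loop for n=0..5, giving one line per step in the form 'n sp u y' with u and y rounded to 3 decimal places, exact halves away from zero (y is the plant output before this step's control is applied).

0 1 3.250 0.000
1 1 0.859 0.813
2 1 4.377 0.052
3 1 1.449 1.084
4 1 5.425 0.146
5 1 1.715 1.327

(exact arithmetic carried between steps; '≈' marks a value shown rounded to 6 d.p. or computed from one; I and e_prev carry over from the previous line; the table rounds u and y to 3 d.p., halves away from zero)
n=0: y=0, sp=1, e=sp−y=1; I=1, D=e−e_prev=1; u=1·1+5/4·1+1·1=3.25; next y=-1/5·0+1/4·3.25=0.8125
n=1: y=0.8125, sp=1, e=sp−y=0.1875; I=1.1875, D=e−e_prev=-0.8125; u=1·0.1875+5/4·1.1875+1·(-0.8125)=0.859375; next y=-1/5·0.8125+1/4·0.859375≈0.052344
n=2: y≈0.052344, sp=1, e=sp−y≈0.947656; I≈2.135156, D=e−e_prev≈0.760156; u=1·0.947656+5/4·2.135156+1·0.760156≈4.376758; next y=-1/5·0.052344+1/4·4.376758≈1.083721
n=3: y≈1.083721, sp=1, e=sp−y≈-0.083721; I≈2.051436, D=e−e_prev≈-1.031377; u=1·(-0.083721)+5/4·2.051436+1·(-1.031377)≈1.449197; next y=-1/5·1.083721+1/4·1.449197≈0.145555
n=4: y≈0.145555, sp=1, e=sp−y≈0.854445; I≈2.905880, D=e−e_prev≈0.938166; u=1·0.854445+5/4·2.905880+1·0.938166≈5.424961; next y=-1/5·0.145555+1/4·5.424961≈1.327129
n=5: y≈1.327129, sp=1, e=sp−y≈-0.327129; I≈2.578751, D=e−e_prev≈-1.181574; u=1·(-0.327129)+5/4·2.578751+1·(-1.181574)≈1.714735; next y=-1/5·1.327129+1/4·1.714735≈0.163258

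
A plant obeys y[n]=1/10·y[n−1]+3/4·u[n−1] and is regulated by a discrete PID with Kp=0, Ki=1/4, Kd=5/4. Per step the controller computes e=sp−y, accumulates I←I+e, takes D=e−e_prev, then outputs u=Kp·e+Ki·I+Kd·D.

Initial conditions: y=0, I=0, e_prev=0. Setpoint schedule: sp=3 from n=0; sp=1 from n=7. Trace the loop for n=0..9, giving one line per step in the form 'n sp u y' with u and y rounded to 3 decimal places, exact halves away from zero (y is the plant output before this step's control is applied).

(exact arithmetic carried between steps; '≈' marks a value shown rounded to 6 d.p. or computed from one; I and e_prev carry over from the previous line; the table rounds u and y to 3 d.p., halves away from zero)
n=0: y=0, sp=3, e=sp−y=3; I=3, D=e−e_prev=3; u=0·3+1/4·3+5/4·3=4.5; next y=1/10·0+3/4·4.5=3.375
n=1: y=3.375, sp=3, e=sp−y=-0.375; I=2.625, D=e−e_prev=-3.375; u=0·(-0.375)+1/4·2.625+5/4·(-3.375)=-3.5625; next y=1/10·3.375+3/4·(-3.5625)=-2.334375
n=2: y=-2.334375, sp=3, e=sp−y=5.334375; I=7.959375, D=e−e_prev=5.709375; u=0·5.334375+1/4·7.959375+5/4·5.709375≈9.126563; next y=1/10·(-2.334375)+3/4·9.126563≈6.611484
n=3: y≈6.611484, sp=3, e=sp−y≈-3.611484; I≈4.347891, D=e−e_prev≈-8.945859; u=0·(-3.611484)+1/4·4.347891+5/4·(-8.945859)≈-10.095352; next y=1/10·6.611484+3/4·(-10.095352)≈-6.910365
n=4: y≈-6.910365, sp=3, e=sp−y≈9.910365; I≈14.258256, D=e−e_prev≈13.521850; u=0·9.910365+1/4·14.258256+5/4·13.521850≈20.466876; next y=1/10·(-6.910365)+3/4·20.466876≈14.659120
n=5: y≈14.659120, sp=3, e=sp−y≈-11.659120; I≈2.599135, D=e−e_prev≈-21.569486; u=0·(-11.659120)+1/4·2.599135+5/4·(-21.569486)≈-26.312073; next y=1/10·14.659120+3/4·(-26.312073)≈-18.268143
n=6: y≈-18.268143, sp=3, e=sp−y≈21.268143; I≈23.867278, D=e−e_prev≈32.927263; u=0·21.268143+1/4·23.867278+5/4·32.927263≈47.125899; next y=1/10·(-18.268143)+3/4·47.125899≈33.517610
n=7: y≈33.517610, sp=1, e=sp−y≈-32.517610; I≈-8.650331, D=e−e_prev≈-53.785753; u=0·(-32.517610)+1/4·(-8.650331)+5/4·(-53.785753)≈-69.394774; next y=1/10·33.517610+3/4·(-69.394774)≈-48.694319
n=8: y≈-48.694319, sp=1, e=sp−y≈49.694319; I≈41.043988, D=e−e_prev≈82.211929; u=0·49.694319+1/4·41.043988+5/4·82.211929≈113.025908; next y=1/10·(-48.694319)+3/4·113.025908≈79.899999
n=9: y≈79.899999, sp=1, e=sp−y≈-78.899999; I≈-37.856012, D=e−e_prev≈-128.594319; u=0·(-78.899999)+1/4·(-37.856012)+5/4·(-128.594319)≈-170.206901; next y=1/10·79.899999+3/4·(-170.206901)≈-119.665176

0 3 4.500 0.000
1 3 -3.563 3.375
2 3 9.127 -2.334
3 3 -10.095 6.611
4 3 20.467 -6.910
5 3 -26.312 14.659
6 3 47.126 -18.268
7 1 -69.395 33.518
8 1 113.026 -48.694
9 1 -170.207 79.900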